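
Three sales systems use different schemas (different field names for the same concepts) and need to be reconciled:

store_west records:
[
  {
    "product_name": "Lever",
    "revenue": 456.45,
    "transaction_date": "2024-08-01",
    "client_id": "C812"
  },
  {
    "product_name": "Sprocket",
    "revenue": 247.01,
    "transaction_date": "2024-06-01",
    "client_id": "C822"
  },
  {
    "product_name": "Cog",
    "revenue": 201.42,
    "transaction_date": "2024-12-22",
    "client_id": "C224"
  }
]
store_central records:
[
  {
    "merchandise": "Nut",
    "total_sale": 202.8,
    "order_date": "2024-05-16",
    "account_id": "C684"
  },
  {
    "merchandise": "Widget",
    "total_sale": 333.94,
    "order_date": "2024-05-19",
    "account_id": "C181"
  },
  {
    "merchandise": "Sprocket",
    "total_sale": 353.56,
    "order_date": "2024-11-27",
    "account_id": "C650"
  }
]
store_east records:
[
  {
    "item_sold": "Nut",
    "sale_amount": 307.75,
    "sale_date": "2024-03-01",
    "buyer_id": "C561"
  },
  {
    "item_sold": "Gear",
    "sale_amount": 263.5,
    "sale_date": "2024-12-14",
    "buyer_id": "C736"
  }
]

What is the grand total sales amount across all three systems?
2366.43

Schema reconciliation - all amount fields map to sale amount:

store_west (revenue): 904.88
store_central (total_sale): 890.3
store_east (sale_amount): 571.25

Grand total: 2366.43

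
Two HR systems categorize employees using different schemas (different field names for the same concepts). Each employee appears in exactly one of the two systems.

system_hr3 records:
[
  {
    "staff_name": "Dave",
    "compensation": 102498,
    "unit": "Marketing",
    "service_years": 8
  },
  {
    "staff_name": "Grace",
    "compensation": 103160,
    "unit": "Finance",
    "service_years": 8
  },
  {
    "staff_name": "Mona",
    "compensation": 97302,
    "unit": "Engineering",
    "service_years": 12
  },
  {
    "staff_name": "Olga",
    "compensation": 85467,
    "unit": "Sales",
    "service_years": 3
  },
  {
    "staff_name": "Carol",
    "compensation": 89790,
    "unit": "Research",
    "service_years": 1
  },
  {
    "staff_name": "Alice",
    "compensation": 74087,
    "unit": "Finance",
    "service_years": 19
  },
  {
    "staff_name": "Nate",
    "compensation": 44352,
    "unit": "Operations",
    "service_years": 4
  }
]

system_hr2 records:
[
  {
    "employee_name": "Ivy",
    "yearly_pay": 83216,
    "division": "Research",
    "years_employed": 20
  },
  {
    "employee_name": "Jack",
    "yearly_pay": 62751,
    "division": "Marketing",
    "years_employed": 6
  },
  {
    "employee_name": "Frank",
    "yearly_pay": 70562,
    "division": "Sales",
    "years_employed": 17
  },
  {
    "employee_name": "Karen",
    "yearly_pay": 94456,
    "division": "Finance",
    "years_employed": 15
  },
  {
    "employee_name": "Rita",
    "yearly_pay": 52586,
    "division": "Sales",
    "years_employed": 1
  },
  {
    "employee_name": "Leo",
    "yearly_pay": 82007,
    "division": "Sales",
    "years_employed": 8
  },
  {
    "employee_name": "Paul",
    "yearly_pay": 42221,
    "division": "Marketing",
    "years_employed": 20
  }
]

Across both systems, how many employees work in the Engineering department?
1

Schema mapping: "unit" (system_hr3) = "division" (system_hr2) = department

Engineering employees in system_hr3: 1
Engineering employees in system_hr2: 0

Total in Engineering: 1 + 0 = 1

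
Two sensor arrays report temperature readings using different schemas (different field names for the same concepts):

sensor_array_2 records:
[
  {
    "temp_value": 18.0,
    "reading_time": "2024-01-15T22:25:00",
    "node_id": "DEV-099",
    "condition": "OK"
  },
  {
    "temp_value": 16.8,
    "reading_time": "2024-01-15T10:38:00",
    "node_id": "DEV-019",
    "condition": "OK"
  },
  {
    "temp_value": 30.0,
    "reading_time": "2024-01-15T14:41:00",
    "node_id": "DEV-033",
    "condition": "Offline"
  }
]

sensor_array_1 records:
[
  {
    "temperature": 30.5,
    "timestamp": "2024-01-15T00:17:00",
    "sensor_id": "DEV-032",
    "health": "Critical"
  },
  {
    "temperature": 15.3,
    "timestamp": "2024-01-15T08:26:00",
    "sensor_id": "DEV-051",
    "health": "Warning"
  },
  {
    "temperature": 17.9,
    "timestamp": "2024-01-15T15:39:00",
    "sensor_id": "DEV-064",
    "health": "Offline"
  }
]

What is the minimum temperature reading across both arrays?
15.3

Schema mapping: "temp_value" (sensor_array_2) = "temperature" (sensor_array_1) = temperature reading

Minimum in sensor_array_2: 16.8
Minimum in sensor_array_1: 15.3

Overall minimum: min(16.8, 15.3) = 15.3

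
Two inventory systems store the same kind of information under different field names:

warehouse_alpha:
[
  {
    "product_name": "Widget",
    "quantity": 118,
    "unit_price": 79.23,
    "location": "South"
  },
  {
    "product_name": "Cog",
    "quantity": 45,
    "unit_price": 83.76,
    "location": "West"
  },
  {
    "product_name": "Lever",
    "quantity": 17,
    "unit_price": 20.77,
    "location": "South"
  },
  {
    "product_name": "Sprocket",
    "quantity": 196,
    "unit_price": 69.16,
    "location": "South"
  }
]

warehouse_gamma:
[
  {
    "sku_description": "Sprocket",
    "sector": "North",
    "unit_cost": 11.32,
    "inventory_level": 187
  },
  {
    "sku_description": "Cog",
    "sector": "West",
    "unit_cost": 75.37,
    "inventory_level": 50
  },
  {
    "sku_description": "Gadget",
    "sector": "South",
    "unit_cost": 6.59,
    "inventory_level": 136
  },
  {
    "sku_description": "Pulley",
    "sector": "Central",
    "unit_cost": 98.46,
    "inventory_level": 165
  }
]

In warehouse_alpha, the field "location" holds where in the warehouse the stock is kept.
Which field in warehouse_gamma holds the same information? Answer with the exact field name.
sector

In warehouse_alpha, "location" holds where in the warehouse the stock is kept.
The fields in warehouse_gamma are: "sku_description", "sector", "unit_cost", "inventory_level".
"sector" is the match: the name refers to the same concept and its values are area labels (e.g. 'Central', 'North').
The other fields ("sku_description", "unit_cost", "inventory_level") hold different kinds of data.

So "location" in warehouse_alpha corresponds to "sector" in warehouse_gamma.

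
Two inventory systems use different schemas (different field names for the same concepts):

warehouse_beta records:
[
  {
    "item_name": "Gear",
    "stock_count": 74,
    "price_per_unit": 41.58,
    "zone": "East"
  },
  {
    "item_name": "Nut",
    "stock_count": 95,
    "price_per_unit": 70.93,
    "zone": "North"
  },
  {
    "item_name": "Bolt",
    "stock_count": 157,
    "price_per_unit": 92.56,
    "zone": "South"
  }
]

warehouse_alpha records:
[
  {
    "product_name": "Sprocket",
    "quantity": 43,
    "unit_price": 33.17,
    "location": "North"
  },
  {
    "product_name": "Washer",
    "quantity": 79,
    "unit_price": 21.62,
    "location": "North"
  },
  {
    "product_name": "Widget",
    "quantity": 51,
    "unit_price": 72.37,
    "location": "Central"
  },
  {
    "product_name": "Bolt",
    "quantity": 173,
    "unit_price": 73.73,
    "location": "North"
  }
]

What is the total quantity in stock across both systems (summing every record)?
672

To reconcile these schemas, identify the field holding the quantity in stock in each system:
1. In warehouse_beta it is "stock_count"
2. In warehouse_alpha it is "quantity"

From warehouse_beta: 74 + 95 + 157 = 326
From warehouse_alpha: 43 + 79 + 51 + 173 = 346

Total: 326 + 346 = 672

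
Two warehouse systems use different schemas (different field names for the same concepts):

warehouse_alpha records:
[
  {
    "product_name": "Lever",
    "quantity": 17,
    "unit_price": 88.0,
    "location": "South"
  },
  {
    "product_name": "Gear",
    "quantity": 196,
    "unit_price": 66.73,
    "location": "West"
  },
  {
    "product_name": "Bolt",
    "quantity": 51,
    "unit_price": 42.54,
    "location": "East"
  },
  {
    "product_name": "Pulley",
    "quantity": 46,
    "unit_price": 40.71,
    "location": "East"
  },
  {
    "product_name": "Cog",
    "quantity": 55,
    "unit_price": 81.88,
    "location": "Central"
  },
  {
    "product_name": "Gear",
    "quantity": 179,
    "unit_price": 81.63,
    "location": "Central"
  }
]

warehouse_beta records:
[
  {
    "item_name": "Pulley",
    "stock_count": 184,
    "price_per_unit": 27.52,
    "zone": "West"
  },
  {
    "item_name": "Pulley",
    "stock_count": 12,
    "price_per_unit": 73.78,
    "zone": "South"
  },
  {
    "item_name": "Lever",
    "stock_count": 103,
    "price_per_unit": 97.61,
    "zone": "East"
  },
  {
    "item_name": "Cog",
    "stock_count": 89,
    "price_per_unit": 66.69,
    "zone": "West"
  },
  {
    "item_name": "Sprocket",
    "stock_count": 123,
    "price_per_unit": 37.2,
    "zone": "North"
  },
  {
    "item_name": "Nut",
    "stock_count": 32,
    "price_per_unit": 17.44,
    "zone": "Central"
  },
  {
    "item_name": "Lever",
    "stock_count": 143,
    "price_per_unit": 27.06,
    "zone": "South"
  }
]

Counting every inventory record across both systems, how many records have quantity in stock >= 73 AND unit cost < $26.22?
0

Schema mappings:
- "quantity" (warehouse_alpha) = "stock_count" (warehouse_beta) = quantity
- "unit_price" (warehouse_alpha) = "price_per_unit" (warehouse_beta) = unit cost

Records meeting both conditions in warehouse_alpha: 0
Records meeting both conditions in warehouse_beta: 0

Total: 0 + 0 = 0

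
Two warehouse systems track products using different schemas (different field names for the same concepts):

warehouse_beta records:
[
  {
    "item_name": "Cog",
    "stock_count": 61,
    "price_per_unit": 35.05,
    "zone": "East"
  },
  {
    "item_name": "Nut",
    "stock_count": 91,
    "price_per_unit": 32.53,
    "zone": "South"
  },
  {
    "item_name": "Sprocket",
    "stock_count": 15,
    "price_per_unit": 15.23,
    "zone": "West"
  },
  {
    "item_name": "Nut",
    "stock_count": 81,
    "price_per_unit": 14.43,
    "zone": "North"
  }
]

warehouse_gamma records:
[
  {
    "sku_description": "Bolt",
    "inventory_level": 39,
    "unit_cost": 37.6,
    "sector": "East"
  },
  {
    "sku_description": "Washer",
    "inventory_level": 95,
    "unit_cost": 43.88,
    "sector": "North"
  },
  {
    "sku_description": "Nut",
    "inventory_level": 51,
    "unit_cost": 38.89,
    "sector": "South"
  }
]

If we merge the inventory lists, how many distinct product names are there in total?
5

Schema mapping: "item_name" (warehouse_beta) = "sku_description" (warehouse_gamma) = product name

Products in warehouse_beta: ['Cog', 'Nut', 'Sprocket']
Products in warehouse_gamma: ['Bolt', 'Nut', 'Washer']

Union (unique products): ['Bolt', 'Cog', 'Nut', 'Sprocket', 'Washer']
Count: 5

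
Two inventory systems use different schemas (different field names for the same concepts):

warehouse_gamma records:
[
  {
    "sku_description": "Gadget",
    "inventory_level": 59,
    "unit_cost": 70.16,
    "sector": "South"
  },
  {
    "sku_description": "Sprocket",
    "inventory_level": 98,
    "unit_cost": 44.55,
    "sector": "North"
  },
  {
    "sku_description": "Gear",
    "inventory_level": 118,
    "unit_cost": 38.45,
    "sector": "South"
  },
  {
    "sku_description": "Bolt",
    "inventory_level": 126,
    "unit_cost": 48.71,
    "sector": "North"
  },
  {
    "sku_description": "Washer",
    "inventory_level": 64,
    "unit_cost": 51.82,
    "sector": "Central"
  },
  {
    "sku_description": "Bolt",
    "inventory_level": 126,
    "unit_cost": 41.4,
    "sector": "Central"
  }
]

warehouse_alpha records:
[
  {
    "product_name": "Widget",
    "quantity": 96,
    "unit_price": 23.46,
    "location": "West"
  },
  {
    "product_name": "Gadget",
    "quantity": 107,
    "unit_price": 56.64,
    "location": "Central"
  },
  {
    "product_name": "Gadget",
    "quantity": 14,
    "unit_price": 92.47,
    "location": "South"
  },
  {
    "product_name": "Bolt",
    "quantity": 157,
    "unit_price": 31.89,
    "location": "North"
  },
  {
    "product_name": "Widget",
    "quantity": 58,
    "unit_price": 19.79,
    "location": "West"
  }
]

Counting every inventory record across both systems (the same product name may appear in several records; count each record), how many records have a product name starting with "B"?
3

Schema mapping: "sku_description" (warehouse_gamma) = "product_name" (warehouse_alpha) = product name

Records with product name starting with "B" in warehouse_gamma: 2
Records with product name starting with "B" in warehouse_alpha: 1

Total: 2 + 1 = 3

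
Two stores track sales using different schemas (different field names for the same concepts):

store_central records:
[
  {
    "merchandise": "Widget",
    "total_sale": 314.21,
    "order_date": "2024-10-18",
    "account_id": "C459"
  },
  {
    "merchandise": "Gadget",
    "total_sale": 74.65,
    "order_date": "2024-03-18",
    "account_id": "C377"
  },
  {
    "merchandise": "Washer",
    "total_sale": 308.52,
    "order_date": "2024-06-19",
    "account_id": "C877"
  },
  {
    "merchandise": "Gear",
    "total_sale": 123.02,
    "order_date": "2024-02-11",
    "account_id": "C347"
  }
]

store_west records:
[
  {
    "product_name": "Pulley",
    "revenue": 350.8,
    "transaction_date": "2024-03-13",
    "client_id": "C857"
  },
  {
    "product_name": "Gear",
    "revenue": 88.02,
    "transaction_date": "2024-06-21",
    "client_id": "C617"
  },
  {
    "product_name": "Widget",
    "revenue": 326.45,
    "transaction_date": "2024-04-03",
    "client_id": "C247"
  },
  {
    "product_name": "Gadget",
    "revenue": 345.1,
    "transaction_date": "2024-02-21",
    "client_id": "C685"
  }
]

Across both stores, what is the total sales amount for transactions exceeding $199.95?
1645.08

Schema mapping: "total_sale" (store_central) = "revenue" (store_west) = sale amount

Sum of sales > $199.95 in store_central: 622.73
Sum of sales > $199.95 in store_west: 1022.35

Total: 622.73 + 1022.35 = 1645.08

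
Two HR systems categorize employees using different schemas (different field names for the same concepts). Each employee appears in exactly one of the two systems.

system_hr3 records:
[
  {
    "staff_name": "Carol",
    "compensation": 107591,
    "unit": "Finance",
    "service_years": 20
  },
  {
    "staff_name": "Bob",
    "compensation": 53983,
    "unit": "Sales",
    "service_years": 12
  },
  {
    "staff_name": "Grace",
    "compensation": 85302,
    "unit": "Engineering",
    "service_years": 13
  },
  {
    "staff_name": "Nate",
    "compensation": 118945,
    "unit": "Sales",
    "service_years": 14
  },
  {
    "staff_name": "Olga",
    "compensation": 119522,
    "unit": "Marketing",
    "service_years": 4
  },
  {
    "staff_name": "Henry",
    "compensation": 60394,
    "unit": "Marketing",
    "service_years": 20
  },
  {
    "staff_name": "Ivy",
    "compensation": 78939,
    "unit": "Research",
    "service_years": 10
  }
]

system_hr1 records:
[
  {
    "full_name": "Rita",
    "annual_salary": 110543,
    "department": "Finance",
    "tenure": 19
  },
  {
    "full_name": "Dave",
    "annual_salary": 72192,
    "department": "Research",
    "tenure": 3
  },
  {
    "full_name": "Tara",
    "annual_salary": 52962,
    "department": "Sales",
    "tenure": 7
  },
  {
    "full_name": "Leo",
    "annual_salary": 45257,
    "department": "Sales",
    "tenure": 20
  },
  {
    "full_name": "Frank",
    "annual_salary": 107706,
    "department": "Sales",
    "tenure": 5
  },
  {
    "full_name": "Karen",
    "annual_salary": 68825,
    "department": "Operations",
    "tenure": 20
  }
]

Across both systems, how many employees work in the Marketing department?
2

Schema mapping: "unit" (system_hr3) = "department" (system_hr1) = department

Marketing employees in system_hr3: 2
Marketing employees in system_hr1: 0

Total in Marketing: 2 + 0 = 2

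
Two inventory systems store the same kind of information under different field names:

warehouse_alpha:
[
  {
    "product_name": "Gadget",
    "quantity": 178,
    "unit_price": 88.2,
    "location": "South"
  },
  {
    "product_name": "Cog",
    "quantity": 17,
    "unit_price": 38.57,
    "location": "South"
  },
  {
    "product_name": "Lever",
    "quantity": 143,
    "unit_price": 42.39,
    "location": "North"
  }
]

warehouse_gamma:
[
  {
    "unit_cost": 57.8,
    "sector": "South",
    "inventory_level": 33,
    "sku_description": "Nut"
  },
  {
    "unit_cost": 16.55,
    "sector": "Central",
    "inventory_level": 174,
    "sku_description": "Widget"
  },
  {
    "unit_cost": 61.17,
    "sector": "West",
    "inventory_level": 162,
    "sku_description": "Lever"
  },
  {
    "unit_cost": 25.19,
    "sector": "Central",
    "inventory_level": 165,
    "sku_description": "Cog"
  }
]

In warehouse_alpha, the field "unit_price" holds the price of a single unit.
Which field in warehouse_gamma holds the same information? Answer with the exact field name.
unit_cost

In warehouse_alpha, "unit_price" holds the price of a single unit.
The fields in warehouse_gamma are: "unit_cost", "sector", "inventory_level", "sku_description".
"unit_cost" is the match: the name refers to the same concept and its values are decimal currency amounts (e.g. 57.8, 16.55).
The other fields ("sector", "inventory_level", "sku_description") hold different kinds of data.

So "unit_price" in warehouse_alpha corresponds to "unit_cost" in warehouse_gamma.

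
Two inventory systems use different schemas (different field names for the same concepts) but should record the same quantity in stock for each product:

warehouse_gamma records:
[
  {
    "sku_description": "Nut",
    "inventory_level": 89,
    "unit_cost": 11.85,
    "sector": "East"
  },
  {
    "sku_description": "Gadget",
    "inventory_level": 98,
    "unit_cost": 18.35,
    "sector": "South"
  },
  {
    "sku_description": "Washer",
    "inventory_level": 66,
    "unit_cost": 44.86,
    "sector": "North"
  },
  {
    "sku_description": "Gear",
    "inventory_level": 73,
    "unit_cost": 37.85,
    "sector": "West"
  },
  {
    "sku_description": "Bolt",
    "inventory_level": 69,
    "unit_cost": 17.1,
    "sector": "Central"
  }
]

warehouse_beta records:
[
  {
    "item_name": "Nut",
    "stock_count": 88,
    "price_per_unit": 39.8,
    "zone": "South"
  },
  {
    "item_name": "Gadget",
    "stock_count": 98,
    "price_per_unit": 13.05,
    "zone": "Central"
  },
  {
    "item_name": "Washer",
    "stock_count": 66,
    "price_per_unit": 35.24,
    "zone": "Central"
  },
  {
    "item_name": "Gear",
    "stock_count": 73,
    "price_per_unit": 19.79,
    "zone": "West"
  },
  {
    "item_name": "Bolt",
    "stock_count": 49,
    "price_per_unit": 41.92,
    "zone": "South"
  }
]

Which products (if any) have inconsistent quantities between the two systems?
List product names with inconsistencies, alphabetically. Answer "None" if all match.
Bolt, Nut

Schema mappings:
- "sku_description" (warehouse_gamma) = "item_name" (warehouse_beta) = product name
- "inventory_level" (warehouse_gamma) = "stock_count" (warehouse_beta) = quantity

Comparison:
  Nut: 89 vs 88 - MISMATCH
  Gadget: 98 vs 98 - MATCH
  Washer: 66 vs 66 - MATCH
  Gear: 73 vs 73 - MATCH
  Bolt: 69 vs 49 - MISMATCH

Products with inconsistencies: Bolt, Nut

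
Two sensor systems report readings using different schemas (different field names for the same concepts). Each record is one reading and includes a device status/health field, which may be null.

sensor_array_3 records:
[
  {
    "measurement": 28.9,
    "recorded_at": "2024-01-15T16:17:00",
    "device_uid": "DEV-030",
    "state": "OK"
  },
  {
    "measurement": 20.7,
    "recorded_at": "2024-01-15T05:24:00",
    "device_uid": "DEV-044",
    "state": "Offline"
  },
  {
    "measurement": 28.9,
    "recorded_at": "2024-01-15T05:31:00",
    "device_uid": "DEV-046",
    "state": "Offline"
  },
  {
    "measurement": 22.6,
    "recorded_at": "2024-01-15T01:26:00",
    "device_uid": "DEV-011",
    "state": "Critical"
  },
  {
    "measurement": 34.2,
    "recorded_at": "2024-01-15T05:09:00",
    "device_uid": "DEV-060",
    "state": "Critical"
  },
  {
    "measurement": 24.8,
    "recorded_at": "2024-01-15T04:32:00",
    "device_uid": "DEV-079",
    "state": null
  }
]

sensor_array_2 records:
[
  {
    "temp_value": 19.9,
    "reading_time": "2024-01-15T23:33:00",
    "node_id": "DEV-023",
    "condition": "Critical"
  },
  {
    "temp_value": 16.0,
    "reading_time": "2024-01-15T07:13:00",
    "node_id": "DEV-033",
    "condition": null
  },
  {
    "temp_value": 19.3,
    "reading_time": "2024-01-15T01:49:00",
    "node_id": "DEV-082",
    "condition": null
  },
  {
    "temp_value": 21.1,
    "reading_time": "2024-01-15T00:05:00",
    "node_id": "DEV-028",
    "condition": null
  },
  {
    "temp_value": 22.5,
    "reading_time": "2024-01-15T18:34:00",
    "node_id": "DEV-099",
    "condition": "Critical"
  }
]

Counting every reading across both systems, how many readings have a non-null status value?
7

Schema mapping: "state" (sensor_array_3) = "condition" (sensor_array_2) = status

Non-null in sensor_array_3: 5
Non-null in sensor_array_2: 2

Total non-null: 5 + 2 = 7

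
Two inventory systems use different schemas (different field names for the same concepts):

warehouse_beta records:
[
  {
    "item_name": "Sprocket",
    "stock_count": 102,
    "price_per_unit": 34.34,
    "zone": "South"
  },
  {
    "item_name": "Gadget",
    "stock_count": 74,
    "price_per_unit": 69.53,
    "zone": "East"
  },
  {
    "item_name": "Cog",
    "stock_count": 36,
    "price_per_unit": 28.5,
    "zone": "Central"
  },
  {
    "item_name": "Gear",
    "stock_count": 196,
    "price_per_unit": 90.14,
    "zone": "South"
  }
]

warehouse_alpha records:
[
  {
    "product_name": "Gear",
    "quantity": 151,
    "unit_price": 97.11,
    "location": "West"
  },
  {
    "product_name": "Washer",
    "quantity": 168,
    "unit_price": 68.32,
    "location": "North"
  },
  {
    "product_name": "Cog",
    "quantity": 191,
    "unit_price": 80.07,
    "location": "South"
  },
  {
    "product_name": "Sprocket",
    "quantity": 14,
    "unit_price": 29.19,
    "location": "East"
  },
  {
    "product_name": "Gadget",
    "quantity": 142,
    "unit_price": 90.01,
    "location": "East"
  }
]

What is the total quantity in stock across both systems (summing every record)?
1074

To reconcile these schemas, identify the field holding the quantity in stock in each system:
1. In warehouse_beta it is "stock_count"
2. In warehouse_alpha it is "quantity"

From warehouse_beta: 102 + 74 + 36 + 196 = 408
From warehouse_alpha: 151 + 168 + 191 + 14 + 142 = 666

Total: 408 + 666 = 1074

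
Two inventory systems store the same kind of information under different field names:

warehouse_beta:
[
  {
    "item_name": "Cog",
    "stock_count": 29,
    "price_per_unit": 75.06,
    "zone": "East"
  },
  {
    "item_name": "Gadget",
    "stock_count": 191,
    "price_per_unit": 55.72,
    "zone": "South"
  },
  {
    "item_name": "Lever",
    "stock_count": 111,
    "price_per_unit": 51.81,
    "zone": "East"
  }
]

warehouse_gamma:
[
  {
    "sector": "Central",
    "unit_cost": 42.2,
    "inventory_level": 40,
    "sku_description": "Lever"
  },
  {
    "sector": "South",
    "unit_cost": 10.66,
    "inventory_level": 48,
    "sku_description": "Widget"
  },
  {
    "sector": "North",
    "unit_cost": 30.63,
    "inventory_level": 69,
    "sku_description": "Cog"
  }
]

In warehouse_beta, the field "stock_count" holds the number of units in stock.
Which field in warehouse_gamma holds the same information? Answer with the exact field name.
inventory_level

In warehouse_beta, "stock_count" holds the number of units in stock.
The fields in warehouse_gamma are: "sector", "unit_cost", "inventory_level", "sku_description".
"inventory_level" is the match: the name refers to the same concept and its values are whole-number counts (e.g. 40, 48).
The other fields ("sector", "unit_cost", "sku_description") hold different kinds of data.

So "stock_count" in warehouse_beta corresponds to "inventory_level" in warehouse_gamma.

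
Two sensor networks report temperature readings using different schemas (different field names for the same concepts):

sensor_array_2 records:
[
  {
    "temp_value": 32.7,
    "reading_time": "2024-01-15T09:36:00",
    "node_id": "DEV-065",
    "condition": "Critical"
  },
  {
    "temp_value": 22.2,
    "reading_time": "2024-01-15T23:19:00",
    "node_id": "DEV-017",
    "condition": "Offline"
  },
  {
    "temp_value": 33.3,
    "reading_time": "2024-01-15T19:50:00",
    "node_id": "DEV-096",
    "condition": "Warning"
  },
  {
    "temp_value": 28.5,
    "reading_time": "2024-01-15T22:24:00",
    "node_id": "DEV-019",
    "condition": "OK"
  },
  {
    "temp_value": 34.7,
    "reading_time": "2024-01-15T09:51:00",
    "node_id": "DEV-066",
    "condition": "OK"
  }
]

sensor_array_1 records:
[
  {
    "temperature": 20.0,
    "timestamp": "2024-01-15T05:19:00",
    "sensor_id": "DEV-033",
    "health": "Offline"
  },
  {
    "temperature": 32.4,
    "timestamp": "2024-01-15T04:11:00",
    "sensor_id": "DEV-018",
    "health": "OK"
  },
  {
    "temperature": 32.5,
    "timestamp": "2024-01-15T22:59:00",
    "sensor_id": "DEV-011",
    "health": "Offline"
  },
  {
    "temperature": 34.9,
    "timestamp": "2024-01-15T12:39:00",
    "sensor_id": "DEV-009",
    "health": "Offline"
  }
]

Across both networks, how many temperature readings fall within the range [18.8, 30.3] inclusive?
3

Schema mapping: "temp_value" (sensor_array_2) = "temperature" (sensor_array_1) = temperature

Readings in [18.8, 30.3] from sensor_array_2: 2
Readings in [18.8, 30.3] from sensor_array_1: 1

Total count: 2 + 1 = 3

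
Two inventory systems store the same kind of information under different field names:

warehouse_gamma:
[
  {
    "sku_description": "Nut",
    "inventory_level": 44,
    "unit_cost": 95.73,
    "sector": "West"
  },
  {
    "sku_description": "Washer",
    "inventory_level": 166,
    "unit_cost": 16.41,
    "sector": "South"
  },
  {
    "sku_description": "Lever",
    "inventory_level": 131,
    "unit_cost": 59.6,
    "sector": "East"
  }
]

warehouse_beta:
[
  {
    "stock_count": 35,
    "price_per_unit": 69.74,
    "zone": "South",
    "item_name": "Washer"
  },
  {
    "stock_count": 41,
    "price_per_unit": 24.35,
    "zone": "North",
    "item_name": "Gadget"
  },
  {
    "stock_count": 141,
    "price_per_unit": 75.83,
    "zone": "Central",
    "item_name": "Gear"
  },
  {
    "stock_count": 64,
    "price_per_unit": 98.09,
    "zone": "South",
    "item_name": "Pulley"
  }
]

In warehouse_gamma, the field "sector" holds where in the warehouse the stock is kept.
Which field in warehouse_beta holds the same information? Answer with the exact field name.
zone

In warehouse_gamma, "sector" holds where in the warehouse the stock is kept.
The fields in warehouse_beta are: "stock_count", "price_per_unit", "zone", "item_name".
"zone" is the match: the name refers to the same concept and its values are area labels (e.g. 'Central', 'North').
The other fields ("stock_count", "price_per_unit", "item_name") hold different kinds of data.

So "sector" in warehouse_gamma corresponds to "zone" in warehouse_beta.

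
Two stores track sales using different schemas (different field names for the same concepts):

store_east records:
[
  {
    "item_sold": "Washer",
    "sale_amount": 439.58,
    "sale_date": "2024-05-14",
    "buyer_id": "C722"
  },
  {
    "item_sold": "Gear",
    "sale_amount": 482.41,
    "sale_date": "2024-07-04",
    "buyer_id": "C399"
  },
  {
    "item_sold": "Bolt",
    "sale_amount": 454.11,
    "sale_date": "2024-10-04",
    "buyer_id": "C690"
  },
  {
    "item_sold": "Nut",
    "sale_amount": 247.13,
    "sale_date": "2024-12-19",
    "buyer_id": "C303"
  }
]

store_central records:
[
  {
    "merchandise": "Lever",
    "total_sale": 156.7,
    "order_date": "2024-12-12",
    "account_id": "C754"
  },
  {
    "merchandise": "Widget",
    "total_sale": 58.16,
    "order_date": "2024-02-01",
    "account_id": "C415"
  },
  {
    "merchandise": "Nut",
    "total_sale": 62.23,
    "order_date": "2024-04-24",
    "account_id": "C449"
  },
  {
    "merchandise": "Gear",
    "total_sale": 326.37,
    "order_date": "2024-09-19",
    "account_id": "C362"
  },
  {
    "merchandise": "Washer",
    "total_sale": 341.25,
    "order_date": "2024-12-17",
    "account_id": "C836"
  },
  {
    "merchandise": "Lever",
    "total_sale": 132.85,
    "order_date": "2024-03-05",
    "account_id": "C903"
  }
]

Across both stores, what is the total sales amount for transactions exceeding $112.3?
2580.4

Schema mapping: "sale_amount" (store_east) = "total_sale" (store_central) = sale amount

Sum of sales > $112.3 in store_east: 1623.23
Sum of sales > $112.3 in store_central: 957.17

Total: 1623.23 + 957.17 = 2580.4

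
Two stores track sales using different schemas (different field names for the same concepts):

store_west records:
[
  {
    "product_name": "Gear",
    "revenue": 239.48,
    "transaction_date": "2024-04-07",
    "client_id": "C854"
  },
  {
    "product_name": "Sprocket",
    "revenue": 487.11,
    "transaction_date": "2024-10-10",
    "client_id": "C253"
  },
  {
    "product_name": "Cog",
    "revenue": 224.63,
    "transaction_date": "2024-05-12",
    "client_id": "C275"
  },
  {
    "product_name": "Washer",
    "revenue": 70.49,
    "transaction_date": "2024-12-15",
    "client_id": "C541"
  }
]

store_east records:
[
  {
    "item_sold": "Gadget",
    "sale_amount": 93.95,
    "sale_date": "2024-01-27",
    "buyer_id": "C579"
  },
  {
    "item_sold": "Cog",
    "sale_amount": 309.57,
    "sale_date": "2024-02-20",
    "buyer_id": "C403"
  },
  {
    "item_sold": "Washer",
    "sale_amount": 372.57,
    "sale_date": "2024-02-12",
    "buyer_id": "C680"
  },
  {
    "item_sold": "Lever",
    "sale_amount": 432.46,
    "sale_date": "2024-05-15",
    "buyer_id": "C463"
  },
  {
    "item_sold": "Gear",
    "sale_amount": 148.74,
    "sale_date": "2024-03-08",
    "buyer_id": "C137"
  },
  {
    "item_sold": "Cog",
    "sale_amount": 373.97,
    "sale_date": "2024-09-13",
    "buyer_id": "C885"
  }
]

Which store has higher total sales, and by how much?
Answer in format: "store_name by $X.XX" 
store_east by $709.55

Schema mapping: "revenue" (store_west) = "sale_amount" (store_east) = sale amount

Total for store_west: 1021.71
Total for store_east: 1731.26

Difference: |1021.71 - 1731.26| = 709.55
store_east has higher sales by $709.55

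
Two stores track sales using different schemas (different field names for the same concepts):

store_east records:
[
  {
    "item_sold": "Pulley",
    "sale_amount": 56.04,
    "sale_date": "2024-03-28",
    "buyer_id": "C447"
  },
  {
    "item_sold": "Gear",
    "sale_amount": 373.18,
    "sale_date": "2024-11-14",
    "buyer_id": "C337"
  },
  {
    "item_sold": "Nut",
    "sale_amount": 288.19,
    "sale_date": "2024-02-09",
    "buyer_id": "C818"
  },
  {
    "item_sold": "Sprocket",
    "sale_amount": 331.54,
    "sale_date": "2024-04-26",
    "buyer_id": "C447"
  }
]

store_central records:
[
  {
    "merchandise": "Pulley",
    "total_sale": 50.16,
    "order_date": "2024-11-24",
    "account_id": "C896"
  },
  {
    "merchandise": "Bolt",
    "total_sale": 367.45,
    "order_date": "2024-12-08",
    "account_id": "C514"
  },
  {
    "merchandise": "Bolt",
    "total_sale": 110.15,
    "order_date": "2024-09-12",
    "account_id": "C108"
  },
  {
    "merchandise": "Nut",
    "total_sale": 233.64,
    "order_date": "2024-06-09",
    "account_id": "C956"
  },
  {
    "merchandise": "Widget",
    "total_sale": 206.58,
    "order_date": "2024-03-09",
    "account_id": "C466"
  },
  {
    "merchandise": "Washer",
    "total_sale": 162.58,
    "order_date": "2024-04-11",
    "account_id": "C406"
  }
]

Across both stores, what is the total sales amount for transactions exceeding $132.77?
1963.16

Schema mapping: "sale_amount" (store_east) = "total_sale" (store_central) = sale amount

Sum of sales > $132.77 in store_east: 992.91
Sum of sales > $132.77 in store_central: 970.25

Total: 992.91 + 970.25 = 1963.16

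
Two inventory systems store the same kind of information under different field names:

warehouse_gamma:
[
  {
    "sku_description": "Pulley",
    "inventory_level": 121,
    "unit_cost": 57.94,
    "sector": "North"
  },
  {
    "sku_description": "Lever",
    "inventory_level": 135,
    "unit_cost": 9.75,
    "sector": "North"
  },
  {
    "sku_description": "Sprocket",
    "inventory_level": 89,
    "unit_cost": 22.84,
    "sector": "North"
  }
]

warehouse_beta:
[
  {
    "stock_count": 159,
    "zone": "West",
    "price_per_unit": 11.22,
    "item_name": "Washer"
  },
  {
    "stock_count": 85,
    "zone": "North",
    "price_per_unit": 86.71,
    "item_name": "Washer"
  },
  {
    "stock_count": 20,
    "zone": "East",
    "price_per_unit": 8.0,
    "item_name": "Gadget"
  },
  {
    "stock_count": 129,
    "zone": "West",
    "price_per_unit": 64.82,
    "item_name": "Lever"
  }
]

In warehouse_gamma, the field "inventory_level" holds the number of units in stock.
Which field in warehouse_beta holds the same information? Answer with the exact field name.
stock_count

In warehouse_gamma, "inventory_level" holds the number of units in stock.
The fields in warehouse_beta are: "stock_count", "zone", "price_per_unit", "item_name".
"stock_count" is the match: the name refers to the same concept and its values are whole-number counts (e.g. 159, 85).
The other fields ("zone", "price_per_unit", "item_name") hold different kinds of data.

So "inventory_level" in warehouse_gamma corresponds to "stock_count" in warehouse_beta.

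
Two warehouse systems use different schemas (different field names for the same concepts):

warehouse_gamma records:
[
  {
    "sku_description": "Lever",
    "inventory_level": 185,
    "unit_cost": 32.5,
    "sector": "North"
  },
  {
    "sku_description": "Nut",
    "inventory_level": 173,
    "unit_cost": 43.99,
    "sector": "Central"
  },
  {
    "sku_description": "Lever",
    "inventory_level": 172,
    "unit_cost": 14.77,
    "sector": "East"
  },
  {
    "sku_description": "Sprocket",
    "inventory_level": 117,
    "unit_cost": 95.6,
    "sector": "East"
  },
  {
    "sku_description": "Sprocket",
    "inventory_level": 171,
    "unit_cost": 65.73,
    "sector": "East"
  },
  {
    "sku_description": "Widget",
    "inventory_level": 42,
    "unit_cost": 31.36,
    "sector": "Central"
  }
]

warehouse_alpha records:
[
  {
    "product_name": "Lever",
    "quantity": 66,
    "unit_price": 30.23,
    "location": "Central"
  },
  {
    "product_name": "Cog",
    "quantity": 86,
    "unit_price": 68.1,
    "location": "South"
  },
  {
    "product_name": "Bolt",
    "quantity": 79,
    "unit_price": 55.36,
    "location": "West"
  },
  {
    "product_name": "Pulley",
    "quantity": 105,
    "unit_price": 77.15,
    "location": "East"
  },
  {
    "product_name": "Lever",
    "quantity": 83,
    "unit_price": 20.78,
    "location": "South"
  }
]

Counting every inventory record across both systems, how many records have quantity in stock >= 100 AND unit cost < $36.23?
2

Schema mappings:
- "inventory_level" (warehouse_gamma) = "quantity" (warehouse_alpha) = quantity
- "unit_cost" (warehouse_gamma) = "unit_price" (warehouse_alpha) = unit cost

Records meeting both conditions in warehouse_gamma: 2
Records meeting both conditions in warehouse_alpha: 0

Total: 2 + 0 = 2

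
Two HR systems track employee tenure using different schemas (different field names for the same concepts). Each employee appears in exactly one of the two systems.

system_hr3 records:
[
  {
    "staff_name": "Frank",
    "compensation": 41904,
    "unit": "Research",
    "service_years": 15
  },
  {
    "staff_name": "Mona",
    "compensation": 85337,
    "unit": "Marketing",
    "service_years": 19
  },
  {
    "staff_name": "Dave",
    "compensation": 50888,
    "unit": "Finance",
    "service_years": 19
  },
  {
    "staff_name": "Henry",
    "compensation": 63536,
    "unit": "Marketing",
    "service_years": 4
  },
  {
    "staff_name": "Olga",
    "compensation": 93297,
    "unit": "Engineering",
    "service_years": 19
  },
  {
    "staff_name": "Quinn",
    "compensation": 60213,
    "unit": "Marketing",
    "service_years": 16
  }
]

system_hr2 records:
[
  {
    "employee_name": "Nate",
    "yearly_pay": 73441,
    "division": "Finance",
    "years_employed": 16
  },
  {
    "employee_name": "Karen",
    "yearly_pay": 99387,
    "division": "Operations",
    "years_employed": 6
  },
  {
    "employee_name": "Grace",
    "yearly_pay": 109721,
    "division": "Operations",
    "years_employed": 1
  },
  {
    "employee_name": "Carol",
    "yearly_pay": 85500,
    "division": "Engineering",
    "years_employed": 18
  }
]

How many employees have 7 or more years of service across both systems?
7

Reconcile schemas: "service_years" (system_hr3) = "years_employed" (system_hr2) = years of service

From system_hr3: 5 employees with >= 7 years
From system_hr2: 2 employees with >= 7 years

Total: 5 + 2 = 7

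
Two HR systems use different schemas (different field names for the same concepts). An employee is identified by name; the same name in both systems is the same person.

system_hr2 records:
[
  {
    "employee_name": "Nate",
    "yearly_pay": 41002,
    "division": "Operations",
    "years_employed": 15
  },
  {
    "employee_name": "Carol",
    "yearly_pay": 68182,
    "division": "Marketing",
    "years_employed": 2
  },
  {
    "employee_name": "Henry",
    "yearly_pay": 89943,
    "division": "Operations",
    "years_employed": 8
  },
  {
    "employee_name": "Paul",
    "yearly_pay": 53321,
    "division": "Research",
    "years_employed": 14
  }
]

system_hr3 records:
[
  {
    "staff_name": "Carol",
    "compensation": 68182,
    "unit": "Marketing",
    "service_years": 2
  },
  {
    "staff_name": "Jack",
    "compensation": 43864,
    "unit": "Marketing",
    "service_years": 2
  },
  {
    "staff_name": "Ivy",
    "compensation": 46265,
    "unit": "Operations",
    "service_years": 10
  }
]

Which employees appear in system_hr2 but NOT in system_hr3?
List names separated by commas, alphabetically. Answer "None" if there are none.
Henry, Nate, Paul

Schema mapping: "employee_name" (system_hr2) = "staff_name" (system_hr3) = employee name

Names in system_hr2: ['Carol', 'Henry', 'Nate', 'Paul']
Names in system_hr3: ['Carol', 'Ivy', 'Jack']

In system_hr2 but not system_hr3: ['Henry', 'Nate', 'Paul']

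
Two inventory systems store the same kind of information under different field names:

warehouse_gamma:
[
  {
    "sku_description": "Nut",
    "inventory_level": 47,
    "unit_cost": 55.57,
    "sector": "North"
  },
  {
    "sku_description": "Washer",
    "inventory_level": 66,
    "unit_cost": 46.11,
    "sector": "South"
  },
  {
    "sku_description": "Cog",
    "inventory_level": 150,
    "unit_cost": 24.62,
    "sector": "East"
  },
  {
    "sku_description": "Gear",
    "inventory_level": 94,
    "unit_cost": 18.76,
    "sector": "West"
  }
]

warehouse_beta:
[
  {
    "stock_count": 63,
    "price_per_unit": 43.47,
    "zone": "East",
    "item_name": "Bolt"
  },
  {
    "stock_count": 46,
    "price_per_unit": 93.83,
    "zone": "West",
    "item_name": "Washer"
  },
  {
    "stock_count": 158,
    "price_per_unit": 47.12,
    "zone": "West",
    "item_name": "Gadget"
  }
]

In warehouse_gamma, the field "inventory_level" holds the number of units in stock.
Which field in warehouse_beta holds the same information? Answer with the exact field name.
stock_count

In warehouse_gamma, "inventory_level" holds the number of units in stock.
The fields in warehouse_beta are: "stock_count", "price_per_unit", "zone", "item_name".
"stock_count" is the match: the name refers to the same concept and its values are whole-number counts (e.g. 63, 46).
The other fields ("price_per_unit", "zone", "item_name") hold different kinds of data.

So "inventory_level" in warehouse_gamma corresponds to "stock_count" in warehouse_beta.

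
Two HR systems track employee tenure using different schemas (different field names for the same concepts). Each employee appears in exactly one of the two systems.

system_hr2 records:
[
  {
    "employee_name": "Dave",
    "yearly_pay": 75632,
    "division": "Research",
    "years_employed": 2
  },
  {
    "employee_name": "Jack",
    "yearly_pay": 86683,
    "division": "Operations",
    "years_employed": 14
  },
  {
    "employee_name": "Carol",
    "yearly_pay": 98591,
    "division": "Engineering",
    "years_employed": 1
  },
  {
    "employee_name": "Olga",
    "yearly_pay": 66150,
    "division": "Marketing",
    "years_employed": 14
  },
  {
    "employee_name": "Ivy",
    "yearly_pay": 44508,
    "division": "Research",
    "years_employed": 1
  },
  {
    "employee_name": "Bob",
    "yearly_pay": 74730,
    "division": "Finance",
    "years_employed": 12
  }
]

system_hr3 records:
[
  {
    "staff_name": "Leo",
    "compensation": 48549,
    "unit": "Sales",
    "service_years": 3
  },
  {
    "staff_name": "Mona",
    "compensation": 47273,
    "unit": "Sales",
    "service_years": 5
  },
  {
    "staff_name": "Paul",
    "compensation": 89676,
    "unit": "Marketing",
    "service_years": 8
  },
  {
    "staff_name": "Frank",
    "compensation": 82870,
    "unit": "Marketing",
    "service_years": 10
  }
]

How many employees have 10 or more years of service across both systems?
4

Reconcile schemas: "years_employed" (system_hr2) = "service_years" (system_hr3) = years of service

From system_hr2: 3 employees with >= 10 years
From system_hr3: 1 employees with >= 10 years

Total: 3 + 1 = 4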